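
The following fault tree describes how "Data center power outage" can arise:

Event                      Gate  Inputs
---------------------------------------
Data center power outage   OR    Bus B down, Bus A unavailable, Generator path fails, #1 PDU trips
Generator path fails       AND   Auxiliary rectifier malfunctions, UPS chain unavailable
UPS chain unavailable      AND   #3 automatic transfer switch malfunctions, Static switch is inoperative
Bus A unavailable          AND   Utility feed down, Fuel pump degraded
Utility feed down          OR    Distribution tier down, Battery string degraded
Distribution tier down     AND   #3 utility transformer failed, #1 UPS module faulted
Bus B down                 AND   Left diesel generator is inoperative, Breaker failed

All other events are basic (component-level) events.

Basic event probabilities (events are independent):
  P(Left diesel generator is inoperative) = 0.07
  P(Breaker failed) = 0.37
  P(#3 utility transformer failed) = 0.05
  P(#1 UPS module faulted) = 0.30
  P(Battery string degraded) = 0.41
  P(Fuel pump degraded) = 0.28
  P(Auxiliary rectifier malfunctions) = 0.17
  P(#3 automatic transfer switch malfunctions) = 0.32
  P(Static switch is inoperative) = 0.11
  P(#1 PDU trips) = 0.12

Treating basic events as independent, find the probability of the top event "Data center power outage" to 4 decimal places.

P(Bus B down) [AND] = 0.07 × 0.37 = 0.025900
P(Distribution tier down) [AND] = 0.05 × 0.30 = 0.015000
P(Utility feed down) [OR] = 1 − (1−0.015000) × (1−0.41) = 0.418850
P(Bus A unavailable) [AND] = 0.418850 × 0.28 = 0.117278
P(UPS chain unavailable) [AND] = 0.32 × 0.11 = 0.035200
P(Generator path fails) [AND] = 0.17 × 0.035200 = 0.005984
P(Data center power outage) [OR] = 1 − (1−0.025900) × (1−0.117278) × (1−0.005984) × (1−0.12) = 0.247852
Rounded to 4 decimal places: P(Data center power outage) ≈ 0.2479.

0.2479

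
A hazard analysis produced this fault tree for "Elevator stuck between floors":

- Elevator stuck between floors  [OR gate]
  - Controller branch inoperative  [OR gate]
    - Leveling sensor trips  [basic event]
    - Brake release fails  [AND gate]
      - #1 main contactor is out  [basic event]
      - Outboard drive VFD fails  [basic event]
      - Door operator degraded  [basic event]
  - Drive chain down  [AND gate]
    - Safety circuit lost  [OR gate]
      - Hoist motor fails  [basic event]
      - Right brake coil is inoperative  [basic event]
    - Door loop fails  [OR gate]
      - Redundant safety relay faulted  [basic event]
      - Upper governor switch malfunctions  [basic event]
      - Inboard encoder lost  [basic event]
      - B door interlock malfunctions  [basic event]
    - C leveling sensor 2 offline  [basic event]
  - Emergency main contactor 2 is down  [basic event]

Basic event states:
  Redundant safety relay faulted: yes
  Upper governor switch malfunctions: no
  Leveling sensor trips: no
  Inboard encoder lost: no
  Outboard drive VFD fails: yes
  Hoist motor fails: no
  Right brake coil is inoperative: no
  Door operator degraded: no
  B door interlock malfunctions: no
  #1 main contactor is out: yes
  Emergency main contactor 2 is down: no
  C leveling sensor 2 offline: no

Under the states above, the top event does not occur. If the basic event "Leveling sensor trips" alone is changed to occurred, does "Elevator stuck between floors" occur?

Counterfactual: set "Leveling sensor trips" to occurred.
Brake release fails [AND]: #1 main contactor is out=occurs, Outboard drive VFD fails=occurs, Door operator degraded=not → not all inputs occur → does not occur.
Controller branch inoperative [OR]: Leveling sensor trips=occurs, Brake release fails=not → at least one input occurs → occurs.
Safety circuit lost [OR]: Hoist motor fails=not, Right brake coil is inoperative=not → no input occurs → does not occur.
Door loop fails [OR]: Redundant safety relay faulted=occurs, Upper governor switch malfunctions=not, Inboard encoder lost=not, B door interlock malfunctions=not → at least one input occurs → occurs.
Drive chain down [AND]: Safety circuit lost=not, Door loop fails=occurs, C leveling sensor 2 offline=not → not all inputs occur → does not occur.
Elevator stuck between floors [OR]: Controller branch inoperative=occurs, Drive chain down=not, Emergency main contactor 2 is down=not → at least one input occurs → occurs.

Yes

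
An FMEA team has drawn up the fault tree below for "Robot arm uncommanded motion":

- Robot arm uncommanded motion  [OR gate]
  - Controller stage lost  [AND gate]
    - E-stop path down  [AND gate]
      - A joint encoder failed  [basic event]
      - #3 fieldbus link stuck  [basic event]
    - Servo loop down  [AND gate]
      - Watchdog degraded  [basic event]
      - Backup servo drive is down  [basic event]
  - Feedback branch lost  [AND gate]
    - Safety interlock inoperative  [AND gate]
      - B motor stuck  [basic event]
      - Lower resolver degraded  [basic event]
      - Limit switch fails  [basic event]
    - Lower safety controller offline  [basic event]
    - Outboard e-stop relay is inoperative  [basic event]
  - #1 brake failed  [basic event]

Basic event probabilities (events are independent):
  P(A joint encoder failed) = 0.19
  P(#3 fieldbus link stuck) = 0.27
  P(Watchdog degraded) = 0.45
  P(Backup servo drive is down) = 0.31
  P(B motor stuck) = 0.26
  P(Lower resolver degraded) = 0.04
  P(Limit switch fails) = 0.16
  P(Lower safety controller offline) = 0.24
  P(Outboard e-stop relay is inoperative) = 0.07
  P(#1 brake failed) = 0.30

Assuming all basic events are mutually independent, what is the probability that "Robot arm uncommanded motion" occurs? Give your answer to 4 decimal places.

0.3050

P(E-stop path down) [AND] = 0.19 × 0.27 = 0.051300
P(Servo loop down) [AND] = 0.45 × 0.31 = 0.139500
P(Controller stage lost) [AND] = 0.051300 × 0.139500 = 0.007156
P(Safety interlock inoperative) [AND] = 0.26 × 0.04 × 0.16 = 0.001664
P(Feedback branch lost) [AND] = 0.001664 × 0.24 × 0.07 = 0.000028
P(Robot arm uncommanded motion) [OR] = 1 − (1−0.007156) × (1−0.000028) × (1−0.30) = 0.305029
Rounded to 4 decimal places: P(Robot arm uncommanded motion) ≈ 0.3050.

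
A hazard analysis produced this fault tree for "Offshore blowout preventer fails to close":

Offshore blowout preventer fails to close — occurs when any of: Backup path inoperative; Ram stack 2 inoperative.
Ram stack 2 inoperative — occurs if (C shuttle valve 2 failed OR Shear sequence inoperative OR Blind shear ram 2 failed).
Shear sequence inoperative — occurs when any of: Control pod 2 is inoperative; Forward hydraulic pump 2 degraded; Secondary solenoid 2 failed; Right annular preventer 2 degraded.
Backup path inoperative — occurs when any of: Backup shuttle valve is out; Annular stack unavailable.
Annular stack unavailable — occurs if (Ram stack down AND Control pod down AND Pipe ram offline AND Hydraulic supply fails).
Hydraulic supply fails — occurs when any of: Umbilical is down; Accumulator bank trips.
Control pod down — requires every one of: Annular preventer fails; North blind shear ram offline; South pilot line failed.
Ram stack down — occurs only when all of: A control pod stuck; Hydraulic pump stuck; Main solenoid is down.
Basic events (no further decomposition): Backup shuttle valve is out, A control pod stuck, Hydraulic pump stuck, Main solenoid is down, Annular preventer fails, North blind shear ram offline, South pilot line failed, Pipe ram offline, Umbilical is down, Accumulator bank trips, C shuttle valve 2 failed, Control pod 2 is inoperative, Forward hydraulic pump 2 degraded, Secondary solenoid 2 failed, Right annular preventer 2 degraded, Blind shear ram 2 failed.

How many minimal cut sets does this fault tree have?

Ram stack down [AND]: one cut set from each child combined → 1 × 1 × 1 = 1 cut set(s).
Control pod down [AND]: one cut set from each child combined → 1 × 1 × 1 = 1 cut set(s).
Hydraulic supply fails [OR]: union of children's cut sets → 2 cut set(s).
Annular stack unavailable [AND]: one cut set from each child combined → 1 × 1 × 1 × 2 = 2 cut set(s).
Backup path inoperative [OR]: union of children's cut sets → 3 cut set(s).
Shear sequence inoperative [OR]: union of children's cut sets → 4 cut set(s).
Ram stack 2 inoperative [OR]: union of children's cut sets → 6 cut set(s).
Offshore blowout preventer fails to close [OR]: union of children's cut sets → 9 cut set(s).
Minimal cut sets: {Backup shuttle valve is out}; {A control pod stuck, Annular preventer fails, Hydraulic pump stuck, Main solenoid is down, North blind shear ram offline, Pipe ram offline, South pilot line failed, Umbilical is down}; {A control pod stuck, Accumulator bank trips, Annular preventer fails, Hydraulic pump stuck, Main solenoid is down, North blind shear ram offline, Pipe ram offline, South pilot line failed}; {C shuttle valve 2 failed}; {Control pod 2 is inoperative}; {Forward hydraulic pump 2 degraded}; {Secondary solenoid 2 failed}; {Right annular preventer 2 degraded}; {Blind shear ram 2 failed}.

9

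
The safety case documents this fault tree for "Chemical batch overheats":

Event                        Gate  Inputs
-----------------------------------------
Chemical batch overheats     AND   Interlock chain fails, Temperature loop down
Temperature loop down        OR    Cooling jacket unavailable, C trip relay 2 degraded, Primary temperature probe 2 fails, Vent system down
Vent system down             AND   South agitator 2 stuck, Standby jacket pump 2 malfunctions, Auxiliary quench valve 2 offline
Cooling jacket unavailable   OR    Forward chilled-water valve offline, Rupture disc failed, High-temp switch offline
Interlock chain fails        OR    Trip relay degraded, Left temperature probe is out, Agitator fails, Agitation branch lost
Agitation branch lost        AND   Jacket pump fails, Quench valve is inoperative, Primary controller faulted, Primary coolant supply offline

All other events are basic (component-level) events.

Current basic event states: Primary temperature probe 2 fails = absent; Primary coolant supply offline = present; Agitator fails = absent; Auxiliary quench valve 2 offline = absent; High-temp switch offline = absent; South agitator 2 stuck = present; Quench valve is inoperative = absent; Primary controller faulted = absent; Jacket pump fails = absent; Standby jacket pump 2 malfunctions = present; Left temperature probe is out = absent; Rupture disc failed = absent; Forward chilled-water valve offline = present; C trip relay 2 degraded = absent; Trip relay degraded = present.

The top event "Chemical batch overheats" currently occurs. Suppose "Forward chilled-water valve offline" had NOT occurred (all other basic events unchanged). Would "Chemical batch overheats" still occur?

No

Counterfactual: set "Forward chilled-water valve offline" to not occurred.
Agitation branch lost [AND]: Jacket pump fails=not, Quench valve is inoperative=not, Primary controller faulted=not, Primary coolant supply offline=occurs → not all inputs occur → does not occur.
Interlock chain fails [OR]: Trip relay degraded=occurs, Left temperature probe is out=not, Agitator fails=not, Agitation branch lost=not → at least one input occurs → occurs.
Cooling jacket unavailable [OR]: Forward chilled-water valve offline=not, Rupture disc failed=not, High-temp switch offline=not → no input occurs → does not occur.
Vent system down [AND]: South agitator 2 stuck=occurs, Standby jacket pump 2 malfunctions=occurs, Auxiliary quench valve 2 offline=not → not all inputs occur → does not occur.
Temperature loop down [OR]: Cooling jacket unavailable=not, C trip relay 2 degraded=not, Primary temperature probe 2 fails=not, Vent system down=not → no input occurs → does not occur.
Chemical batch overheats [AND]: Interlock chain fails=occurs, Temperature loop down=not → not all inputs occur → does not occur.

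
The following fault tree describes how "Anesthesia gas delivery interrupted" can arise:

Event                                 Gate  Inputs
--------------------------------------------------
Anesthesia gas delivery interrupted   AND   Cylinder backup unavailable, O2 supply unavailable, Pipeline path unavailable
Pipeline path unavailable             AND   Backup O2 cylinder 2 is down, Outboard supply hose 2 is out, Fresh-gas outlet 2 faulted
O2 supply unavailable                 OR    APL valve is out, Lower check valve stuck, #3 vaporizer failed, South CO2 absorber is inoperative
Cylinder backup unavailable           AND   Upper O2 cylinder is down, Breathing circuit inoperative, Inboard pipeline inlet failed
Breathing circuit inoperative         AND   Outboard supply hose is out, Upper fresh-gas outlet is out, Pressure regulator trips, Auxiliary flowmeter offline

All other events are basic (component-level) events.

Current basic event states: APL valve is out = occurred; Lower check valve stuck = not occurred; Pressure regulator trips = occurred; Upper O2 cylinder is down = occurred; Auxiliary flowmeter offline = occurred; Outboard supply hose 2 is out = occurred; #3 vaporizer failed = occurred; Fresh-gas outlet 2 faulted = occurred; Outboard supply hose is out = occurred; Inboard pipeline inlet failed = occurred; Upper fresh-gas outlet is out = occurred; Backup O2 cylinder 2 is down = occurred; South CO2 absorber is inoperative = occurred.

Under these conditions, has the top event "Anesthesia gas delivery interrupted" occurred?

Yes

Breathing circuit inoperative [AND]: Outboard supply hose is out=occurs, Upper fresh-gas outlet is out=occurs, Pressure regulator trips=occurs, Auxiliary flowmeter offline=occurs → all inputs occur → occurs.
Cylinder backup unavailable [AND]: Upper O2 cylinder is down=occurs, Breathing circuit inoperative=occurs, Inboard pipeline inlet failed=occurs → all inputs occur → occurs.
O2 supply unavailable [OR]: APL valve is out=occurs, Lower check valve stuck=not, #3 vaporizer failed=occurs, South CO2 absorber is inoperative=occurs → at least one input occurs → occurs.
Pipeline path unavailable [AND]: Backup O2 cylinder 2 is down=occurs, Outboard supply hose 2 is out=occurs, Fresh-gas outlet 2 faulted=occurs → all inputs occur → occurs.
Anesthesia gas delivery interrupted [AND]: Cylinder backup unavailable=occurs, O2 supply unavailable=occurs, Pipeline path unavailable=occurs → all inputs occur → occurs.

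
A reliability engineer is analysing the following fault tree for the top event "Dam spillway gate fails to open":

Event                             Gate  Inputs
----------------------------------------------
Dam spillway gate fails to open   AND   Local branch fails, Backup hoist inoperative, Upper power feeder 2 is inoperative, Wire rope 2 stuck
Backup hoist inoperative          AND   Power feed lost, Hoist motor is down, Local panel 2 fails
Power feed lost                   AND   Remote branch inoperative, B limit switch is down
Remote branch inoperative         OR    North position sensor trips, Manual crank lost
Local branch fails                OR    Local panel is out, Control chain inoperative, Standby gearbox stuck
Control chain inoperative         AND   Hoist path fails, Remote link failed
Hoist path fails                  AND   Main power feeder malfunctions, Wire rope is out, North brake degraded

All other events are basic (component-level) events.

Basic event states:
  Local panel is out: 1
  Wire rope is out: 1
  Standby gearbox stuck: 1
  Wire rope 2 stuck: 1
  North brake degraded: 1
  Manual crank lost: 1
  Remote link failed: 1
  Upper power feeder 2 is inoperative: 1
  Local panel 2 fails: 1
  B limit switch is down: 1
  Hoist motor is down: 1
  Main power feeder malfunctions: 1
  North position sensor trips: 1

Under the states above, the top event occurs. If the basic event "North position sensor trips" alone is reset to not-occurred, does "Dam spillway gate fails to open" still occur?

Yes

Counterfactual: set "North position sensor trips" to not occurred.
Hoist path fails [AND]: Main power feeder malfunctions=occurs, Wire rope is out=occurs, North brake degraded=occurs → all inputs occur → occurs.
Control chain inoperative [AND]: Hoist path fails=occurs, Remote link failed=occurs → all inputs occur → occurs.
Local branch fails [OR]: Local panel is out=occurs, Control chain inoperative=occurs, Standby gearbox stuck=occurs → at least one input occurs → occurs.
Remote branch inoperative [OR]: North position sensor trips=not, Manual crank lost=occurs → at least one input occurs → occurs.
Power feed lost [AND]: Remote branch inoperative=occurs, B limit switch is down=occurs → all inputs occur → occurs.
Backup hoist inoperative [AND]: Power feed lost=occurs, Hoist motor is down=occurs, Local panel 2 fails=occurs → all inputs occur → occurs.
Dam spillway gate fails to open [AND]: Local branch fails=occurs, Backup hoist inoperative=occurs, Upper power feeder 2 is inoperative=occurs, Wire rope 2 stuck=occurs → all inputs occur → occurs.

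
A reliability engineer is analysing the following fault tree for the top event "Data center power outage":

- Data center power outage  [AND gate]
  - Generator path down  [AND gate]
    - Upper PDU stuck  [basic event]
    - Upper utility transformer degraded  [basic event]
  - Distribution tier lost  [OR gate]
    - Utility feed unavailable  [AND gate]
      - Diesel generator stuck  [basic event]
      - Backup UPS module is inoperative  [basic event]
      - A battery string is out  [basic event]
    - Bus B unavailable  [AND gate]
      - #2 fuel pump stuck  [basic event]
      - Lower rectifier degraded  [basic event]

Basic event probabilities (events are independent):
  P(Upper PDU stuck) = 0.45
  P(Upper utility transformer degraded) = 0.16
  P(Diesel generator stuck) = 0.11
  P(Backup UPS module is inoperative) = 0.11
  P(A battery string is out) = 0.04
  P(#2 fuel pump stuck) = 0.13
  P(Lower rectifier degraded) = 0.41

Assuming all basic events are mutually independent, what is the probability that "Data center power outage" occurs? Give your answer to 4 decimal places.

P(Generator path down) [AND] = 0.45 × 0.16 = 0.072000
P(Utility feed unavailable) [AND] = 0.11 × 0.11 × 0.04 = 0.000484
P(Bus B unavailable) [AND] = 0.13 × 0.41 = 0.053300
P(Distribution tier lost) [OR] = 1 − (1−0.000484) × (1−0.053300) = 0.053758
P(Data center power outage) [AND] = 0.072000 × 0.053758 = 0.003871
Rounded to 4 decimal places: P(Data center power outage) ≈ 0.0039.

0.0039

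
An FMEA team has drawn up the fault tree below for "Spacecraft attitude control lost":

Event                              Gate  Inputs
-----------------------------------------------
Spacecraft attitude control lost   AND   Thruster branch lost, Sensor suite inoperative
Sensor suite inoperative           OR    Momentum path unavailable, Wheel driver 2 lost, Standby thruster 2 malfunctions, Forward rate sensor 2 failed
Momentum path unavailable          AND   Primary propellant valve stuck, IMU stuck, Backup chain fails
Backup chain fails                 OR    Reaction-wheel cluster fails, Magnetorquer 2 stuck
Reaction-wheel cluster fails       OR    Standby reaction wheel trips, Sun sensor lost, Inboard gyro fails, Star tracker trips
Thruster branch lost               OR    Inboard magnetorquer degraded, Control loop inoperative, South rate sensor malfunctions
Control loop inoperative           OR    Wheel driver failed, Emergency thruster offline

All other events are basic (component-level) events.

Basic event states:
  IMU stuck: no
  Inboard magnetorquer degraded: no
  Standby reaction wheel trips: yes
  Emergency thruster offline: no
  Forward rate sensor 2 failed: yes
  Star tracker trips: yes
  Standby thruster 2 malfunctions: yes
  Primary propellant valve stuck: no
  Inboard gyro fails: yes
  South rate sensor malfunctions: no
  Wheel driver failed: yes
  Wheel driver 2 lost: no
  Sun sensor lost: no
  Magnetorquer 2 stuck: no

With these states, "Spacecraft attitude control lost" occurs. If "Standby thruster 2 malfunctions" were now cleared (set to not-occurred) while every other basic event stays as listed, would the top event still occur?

Yes

Counterfactual: set "Standby thruster 2 malfunctions" to not occurred.
Control loop inoperative [OR]: Wheel driver failed=occurs, Emergency thruster offline=not → at least one input occurs → occurs.
Thruster branch lost [OR]: Inboard magnetorquer degraded=not, Control loop inoperative=occurs, South rate sensor malfunctions=not → at least one input occurs → occurs.
Reaction-wheel cluster fails [OR]: Standby reaction wheel trips=occurs, Sun sensor lost=not, Inboard gyro fails=occurs, Star tracker trips=occurs → at least one input occurs → occurs.
Backup chain fails [OR]: Reaction-wheel cluster fails=occurs, Magnetorquer 2 stuck=not → at least one input occurs → occurs.
Momentum path unavailable [AND]: Primary propellant valve stuck=not, IMU stuck=not, Backup chain fails=occurs → not all inputs occur → does not occur.
Sensor suite inoperative [OR]: Momentum path unavailable=not, Wheel driver 2 lost=not, Standby thruster 2 malfunctions=not, Forward rate sensor 2 failed=occurs → at least one input occurs → occurs.
Spacecraft attitude control lost [AND]: Thruster branch lost=occurs, Sensor suite inoperative=occurs → all inputs occur → occurs.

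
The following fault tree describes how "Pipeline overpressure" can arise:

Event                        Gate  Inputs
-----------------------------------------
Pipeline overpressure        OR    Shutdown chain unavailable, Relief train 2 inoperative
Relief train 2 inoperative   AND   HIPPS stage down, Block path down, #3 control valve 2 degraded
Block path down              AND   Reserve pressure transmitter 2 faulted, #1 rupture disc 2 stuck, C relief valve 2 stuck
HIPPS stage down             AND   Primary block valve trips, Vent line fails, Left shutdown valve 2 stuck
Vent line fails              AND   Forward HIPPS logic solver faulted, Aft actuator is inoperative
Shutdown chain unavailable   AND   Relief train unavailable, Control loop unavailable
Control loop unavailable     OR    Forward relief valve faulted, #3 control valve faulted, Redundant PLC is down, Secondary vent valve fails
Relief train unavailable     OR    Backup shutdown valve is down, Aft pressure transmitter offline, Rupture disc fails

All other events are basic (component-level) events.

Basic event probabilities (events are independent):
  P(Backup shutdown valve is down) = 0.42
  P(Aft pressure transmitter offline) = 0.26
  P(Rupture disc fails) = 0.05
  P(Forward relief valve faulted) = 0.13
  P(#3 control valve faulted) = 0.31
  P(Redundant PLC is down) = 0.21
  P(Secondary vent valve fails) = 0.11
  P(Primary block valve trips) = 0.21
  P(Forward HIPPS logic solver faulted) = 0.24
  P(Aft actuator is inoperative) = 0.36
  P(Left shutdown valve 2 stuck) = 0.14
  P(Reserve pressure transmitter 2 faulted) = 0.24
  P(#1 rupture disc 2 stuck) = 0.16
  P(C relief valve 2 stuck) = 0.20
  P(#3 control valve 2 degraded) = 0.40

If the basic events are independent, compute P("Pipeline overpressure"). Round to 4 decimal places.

0.3423

P(Relief train unavailable) [OR] = 1 − (1−0.42) × (1−0.26) × (1−0.05) = 0.592260
P(Control loop unavailable) [OR] = 1 − (1−0.13) × (1−0.31) × (1−0.21) × (1−0.11) = 0.577929
P(Shutdown chain unavailable) [AND] = 0.592260 × 0.577929 = 0.342284
P(Vent line fails) [AND] = 0.24 × 0.36 = 0.086400
P(HIPPS stage down) [AND] = 0.21 × 0.086400 × 0.14 = 0.002540
P(Block path down) [AND] = 0.24 × 0.16 × 0.20 = 0.007680
P(Relief train 2 inoperative) [AND] = 0.002540 × 0.007680 × 0.40 = 0.000008
P(Pipeline overpressure) [OR] = 1 − (1−0.342284) × (1−0.000008) = 0.342289
Rounded to 4 decimal places: P(Pipeline overpressure) ≈ 0.3423.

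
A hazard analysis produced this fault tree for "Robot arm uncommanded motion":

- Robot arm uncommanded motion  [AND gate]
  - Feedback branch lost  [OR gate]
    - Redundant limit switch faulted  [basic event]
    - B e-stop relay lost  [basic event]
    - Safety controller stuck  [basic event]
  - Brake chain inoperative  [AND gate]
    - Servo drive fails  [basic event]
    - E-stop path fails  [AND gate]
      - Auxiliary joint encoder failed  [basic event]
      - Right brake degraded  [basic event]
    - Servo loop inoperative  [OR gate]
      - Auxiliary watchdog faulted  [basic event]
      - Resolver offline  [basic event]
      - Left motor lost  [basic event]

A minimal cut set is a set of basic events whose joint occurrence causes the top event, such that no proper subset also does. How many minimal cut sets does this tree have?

Feedback branch lost [OR]: union of children's cut sets → 3 cut set(s).
E-stop path fails [AND]: one cut set from each child combined → 1 × 1 = 1 cut set(s).
Servo loop inoperative [OR]: union of children's cut sets → 3 cut set(s).
Brake chain inoperative [AND]: one cut set from each child combined → 1 × 1 × 3 = 3 cut set(s).
Robot arm uncommanded motion [AND]: one cut set from each child combined → 3 × 3 = 9 cut set(s).
Minimal cut sets: {Auxiliary joint encoder failed, Auxiliary watchdog faulted, Redundant limit switch faulted, Right brake degraded, Servo drive fails}; {Auxiliary joint encoder failed, Redundant limit switch faulted, Resolver offline, Right brake degraded, Servo drive fails}; {Auxiliary joint encoder failed, Left motor lost, Redundant limit switch faulted, Right brake degraded, Servo drive fails}; {Auxiliary joint encoder failed, Auxiliary watchdog faulted, B e-stop relay lost, Right brake degraded, Servo drive fails}; {Auxiliary joint encoder failed, B e-stop relay lost, Resolver offline, Right brake degraded, Servo drive fails}; {Auxiliary joint encoder failed, B e-stop relay lost, Left motor lost, Right brake degraded, Servo drive fails}; {Auxiliary joint encoder failed, Auxiliary watchdog faulted, Right brake degraded, Safety controller stuck, Servo drive fails}; {Auxiliary joint encoder failed, Resolver offline, Right brake degraded, Safety controller stuck, Servo drive fails}; {Auxiliary joint encoder failed, Left motor lost, Right brake degraded, Safety controller stuck, Servo drive fails}.

9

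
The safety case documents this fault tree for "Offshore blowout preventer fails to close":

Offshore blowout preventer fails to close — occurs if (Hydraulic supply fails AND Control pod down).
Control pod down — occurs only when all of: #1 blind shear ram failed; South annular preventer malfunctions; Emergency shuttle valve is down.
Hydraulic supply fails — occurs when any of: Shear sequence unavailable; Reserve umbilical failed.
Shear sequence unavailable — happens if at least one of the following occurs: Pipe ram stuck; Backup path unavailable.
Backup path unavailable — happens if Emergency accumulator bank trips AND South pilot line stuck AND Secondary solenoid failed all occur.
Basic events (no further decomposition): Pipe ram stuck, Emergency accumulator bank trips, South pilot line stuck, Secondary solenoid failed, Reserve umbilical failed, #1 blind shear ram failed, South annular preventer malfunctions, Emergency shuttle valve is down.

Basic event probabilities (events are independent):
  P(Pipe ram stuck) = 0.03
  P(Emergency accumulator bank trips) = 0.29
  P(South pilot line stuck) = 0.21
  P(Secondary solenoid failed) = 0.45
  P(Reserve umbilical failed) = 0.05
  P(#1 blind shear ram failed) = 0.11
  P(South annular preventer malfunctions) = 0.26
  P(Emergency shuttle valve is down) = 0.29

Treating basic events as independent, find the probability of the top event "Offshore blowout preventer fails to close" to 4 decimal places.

0.0009

P(Backup path unavailable) [AND] = 0.29 × 0.21 × 0.45 = 0.027405
P(Shear sequence unavailable) [OR] = 1 − (1−0.03) × (1−0.027405) = 0.056583
P(Hydraulic supply fails) [OR] = 1 − (1−0.056583) × (1−0.05) = 0.103754
P(Control pod down) [AND] = 0.11 × 0.26 × 0.29 = 0.008294
P(Offshore blowout preventer fails to close) [AND] = 0.103754 × 0.008294 = 0.000861
Rounded to 4 decimal places: P(Offshore blowout preventer fails to close) ≈ 0.0009.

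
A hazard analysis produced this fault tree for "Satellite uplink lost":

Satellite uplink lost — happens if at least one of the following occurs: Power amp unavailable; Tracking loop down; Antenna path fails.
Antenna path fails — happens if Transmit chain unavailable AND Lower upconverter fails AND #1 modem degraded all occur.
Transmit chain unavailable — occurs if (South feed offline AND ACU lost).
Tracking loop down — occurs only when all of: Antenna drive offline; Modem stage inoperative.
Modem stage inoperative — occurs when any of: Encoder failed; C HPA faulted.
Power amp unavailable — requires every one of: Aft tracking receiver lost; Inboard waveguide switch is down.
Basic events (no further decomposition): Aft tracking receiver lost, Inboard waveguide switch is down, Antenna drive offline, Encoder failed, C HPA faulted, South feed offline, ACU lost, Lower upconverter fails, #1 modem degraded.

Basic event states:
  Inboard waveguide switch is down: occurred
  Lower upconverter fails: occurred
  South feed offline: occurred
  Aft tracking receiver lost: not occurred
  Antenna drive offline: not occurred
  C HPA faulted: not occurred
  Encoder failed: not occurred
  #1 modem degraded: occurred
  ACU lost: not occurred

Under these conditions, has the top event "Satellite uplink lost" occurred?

Power amp unavailable [AND]: Aft tracking receiver lost=not, Inboard waveguide switch is down=occurs → not all inputs occur → does not occur.
Modem stage inoperative [OR]: Encoder failed=not, C HPA faulted=not → no input occurs → does not occur.
Tracking loop down [AND]: Antenna drive offline=not, Modem stage inoperative=not → not all inputs occur → does not occur.
Transmit chain unavailable [AND]: South feed offline=occurs, ACU lost=not → not all inputs occur → does not occur.
Antenna path fails [AND]: Transmit chain unavailable=not, Lower upconverter fails=occurs, #1 modem degraded=occurs → not all inputs occur → does not occur.
Satellite uplink lost [OR]: Power amp unavailable=not, Tracking loop down=not, Antenna path fails=not → no input occurs → does not occur.

No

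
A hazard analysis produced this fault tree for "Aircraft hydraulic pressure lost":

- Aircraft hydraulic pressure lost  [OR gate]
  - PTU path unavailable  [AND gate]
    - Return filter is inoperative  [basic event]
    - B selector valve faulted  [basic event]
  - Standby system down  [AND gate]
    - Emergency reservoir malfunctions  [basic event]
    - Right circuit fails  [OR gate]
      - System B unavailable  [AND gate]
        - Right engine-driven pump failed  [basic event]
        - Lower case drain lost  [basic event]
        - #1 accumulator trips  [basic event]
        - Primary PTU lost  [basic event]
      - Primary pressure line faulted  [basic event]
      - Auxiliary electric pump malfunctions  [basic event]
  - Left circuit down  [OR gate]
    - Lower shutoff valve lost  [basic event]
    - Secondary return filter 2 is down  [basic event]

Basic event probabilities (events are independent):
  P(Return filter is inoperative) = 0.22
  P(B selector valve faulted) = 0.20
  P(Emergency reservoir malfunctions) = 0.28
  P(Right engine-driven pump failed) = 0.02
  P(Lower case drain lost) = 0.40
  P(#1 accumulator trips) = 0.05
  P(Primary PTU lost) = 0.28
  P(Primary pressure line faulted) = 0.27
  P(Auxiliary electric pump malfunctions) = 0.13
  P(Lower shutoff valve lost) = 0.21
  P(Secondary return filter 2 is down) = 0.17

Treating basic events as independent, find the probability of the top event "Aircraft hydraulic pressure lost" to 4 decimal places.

P(PTU path unavailable) [AND] = 0.22 × 0.20 = 0.044000
P(System B unavailable) [AND] = 0.02 × 0.40 × 0.05 × 0.28 = 0.000112
P(Right circuit fails) [OR] = 1 − (1−0.000112) × (1−0.27) × (1−0.13) = 0.364971
P(Standby system down) [AND] = 0.28 × 0.364971 = 0.102192
P(Left circuit down) [OR] = 1 − (1−0.21) × (1−0.17) = 0.344300
P(Aircraft hydraulic pressure lost) [OR] = 1 − (1−0.044000) × (1−0.102192) × (1−0.344300) = 0.437210
Rounded to 4 decimal places: P(Aircraft hydraulic pressure lost) ≈ 0.4372.

0.4372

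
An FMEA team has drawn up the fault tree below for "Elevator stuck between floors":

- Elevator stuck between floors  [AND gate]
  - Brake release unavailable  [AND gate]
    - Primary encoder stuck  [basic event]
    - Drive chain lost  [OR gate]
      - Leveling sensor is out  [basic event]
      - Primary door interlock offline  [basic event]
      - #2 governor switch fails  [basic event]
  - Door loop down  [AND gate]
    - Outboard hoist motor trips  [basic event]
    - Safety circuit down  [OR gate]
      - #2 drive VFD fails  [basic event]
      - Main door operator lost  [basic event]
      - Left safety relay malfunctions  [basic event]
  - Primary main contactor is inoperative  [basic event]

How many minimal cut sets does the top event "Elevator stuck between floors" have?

Drive chain lost [OR]: union of children's cut sets → 3 cut set(s).
Brake release unavailable [AND]: one cut set from each child combined → 1 × 3 = 3 cut set(s).
Safety circuit down [OR]: union of children's cut sets → 3 cut set(s).
Door loop down [AND]: one cut set from each child combined → 1 × 3 = 3 cut set(s).
Elevator stuck between floors [AND]: one cut set from each child combined → 3 × 3 × 1 = 9 cut set(s).
Minimal cut sets: {#2 drive VFD fails, Leveling sensor is out, Outboard hoist motor trips, Primary encoder stuck, Primary main contactor is inoperative}; {Leveling sensor is out, Main door operator lost, Outboard hoist motor trips, Primary encoder stuck, Primary main contactor is inoperative}; {Left safety relay malfunctions, Leveling sensor is out, Outboard hoist motor trips, Primary encoder stuck, Primary main contactor is inoperative}; {#2 drive VFD fails, Outboard hoist motor trips, Primary door interlock offline, Primary encoder stuck, Primary main contactor is inoperative}; {Main door operator lost, Outboard hoist motor trips, Primary door interlock offline, Primary encoder stuck, Primary main contactor is inoperative}; {Left safety relay malfunctions, Outboard hoist motor trips, Primary door interlock offline, Primary encoder stuck, Primary main contactor is inoperative}; {#2 drive VFD fails, #2 governor switch fails, Outboard hoist motor trips, Primary encoder stuck, Primary main contactor is inoperative}; {#2 governor switch fails, Main door operator lost, Outboard hoist motor trips, Primary encoder stuck, Primary main contactor is inoperative}; {#2 governor switch fails, Left safety relay malfunctions, Outboard hoist motor trips, Primary encoder stuck, Primary main contactor is inoperative}.

9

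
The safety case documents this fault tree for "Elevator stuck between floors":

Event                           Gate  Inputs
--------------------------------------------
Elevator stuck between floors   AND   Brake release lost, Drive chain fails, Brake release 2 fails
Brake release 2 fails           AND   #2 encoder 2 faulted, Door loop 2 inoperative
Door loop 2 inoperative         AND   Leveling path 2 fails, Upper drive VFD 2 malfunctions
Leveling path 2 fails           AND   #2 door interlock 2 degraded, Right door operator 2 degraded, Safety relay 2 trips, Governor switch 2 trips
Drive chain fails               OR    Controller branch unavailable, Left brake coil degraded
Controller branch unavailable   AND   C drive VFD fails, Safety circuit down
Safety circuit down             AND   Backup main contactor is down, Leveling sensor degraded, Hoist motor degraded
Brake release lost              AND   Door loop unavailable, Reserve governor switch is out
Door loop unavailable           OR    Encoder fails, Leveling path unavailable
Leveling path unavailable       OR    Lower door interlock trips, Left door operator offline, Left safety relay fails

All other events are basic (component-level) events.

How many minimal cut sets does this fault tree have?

8

Leveling path unavailable [OR]: union of children's cut sets → 3 cut set(s).
Door loop unavailable [OR]: union of children's cut sets → 4 cut set(s).
Brake release lost [AND]: one cut set from each child combined → 4 × 1 = 4 cut set(s).
Safety circuit down [AND]: one cut set from each child combined → 1 × 1 × 1 = 1 cut set(s).
Controller branch unavailable [AND]: one cut set from each child combined → 1 × 1 = 1 cut set(s).
Drive chain fails [OR]: union of children's cut sets → 2 cut set(s).
Leveling path 2 fails [AND]: one cut set from each child combined → 1 × 1 × 1 × 1 = 1 cut set(s).
Door loop 2 inoperative [AND]: one cut set from each child combined → 1 × 1 = 1 cut set(s).
Brake release 2 fails [AND]: one cut set from each child combined → 1 × 1 = 1 cut set(s).
Elevator stuck between floors [AND]: one cut set from each child combined → 4 × 2 × 1 = 8 cut set(s).
Minimal cut sets: {#2 door interlock 2 degraded, #2 encoder 2 faulted, Backup main contactor is down, C drive VFD fails, Encoder fails, Governor switch 2 trips, Hoist motor degraded, Leveling sensor degraded, Reserve governor switch is out, Right door operator 2 degraded, Safety relay 2 trips, Upper drive VFD 2 malfunctions}; {#2 door interlock 2 degraded, #2 encoder 2 faulted, Encoder fails, Governor switch 2 trips, Left brake coil degraded, Reserve governor switch is out, Right door operator 2 degraded, Safety relay 2 trips, Upper drive VFD 2 malfunctions}; {#2 door interlock 2 degraded, #2 encoder 2 faulted, Backup main contactor is down, C drive VFD fails, Governor switch 2 trips, Hoist motor degraded, Leveling sensor degraded, Lower door interlock trips, Reserve governor switch is out, Right door operator 2 degraded, Safety relay 2 trips, Upper drive VFD 2 malfunctions}; {#2 door interlock 2 degraded, #2 encoder 2 faulted, Governor switch 2 trips, Left brake coil degraded, Lower door interlock trips, Reserve governor switch is out, Right door operator 2 degraded, Safety relay 2 trips, Upper drive VFD 2 malfunctions}; {#2 door interlock 2 degraded, #2 encoder 2 faulted, Backup main contactor is down, C drive VFD fails, Governor switch 2 trips, Hoist motor degraded, Left door operator offline, Leveling sensor degraded, Reserve governor switch is out, Right door operator 2 degraded, Safety relay 2 trips, Upper drive VFD 2 malfunctions}; {#2 door interlock 2 degraded, #2 encoder 2 faulted, Governor switch 2 trips, Left brake coil degraded, Left door operator offline, Reserve governor switch is out, Right door operator 2 degraded, Safety relay 2 trips, Upper drive VFD 2 malfunctions}; {#2 door interlock 2 degraded, #2 encoder 2 faulted, Backup main contactor is down, C drive VFD fails, Governor switch 2 trips, Hoist motor degraded, Left safety relay fails, Leveling sensor degraded, Reserve governor switch is out, Right door operator 2 degraded, Safety relay 2 trips, Upper drive VFD 2 malfunctions}; {#2 door interlock 2 degraded, #2 encoder 2 faulted, Governor switch 2 trips, Left brake coil degraded, Left safety relay fails, Reserve governor switch is out, Right door operator 2 degraded, Safety relay 2 trips, Upper drive VFD 2 malfunctions}.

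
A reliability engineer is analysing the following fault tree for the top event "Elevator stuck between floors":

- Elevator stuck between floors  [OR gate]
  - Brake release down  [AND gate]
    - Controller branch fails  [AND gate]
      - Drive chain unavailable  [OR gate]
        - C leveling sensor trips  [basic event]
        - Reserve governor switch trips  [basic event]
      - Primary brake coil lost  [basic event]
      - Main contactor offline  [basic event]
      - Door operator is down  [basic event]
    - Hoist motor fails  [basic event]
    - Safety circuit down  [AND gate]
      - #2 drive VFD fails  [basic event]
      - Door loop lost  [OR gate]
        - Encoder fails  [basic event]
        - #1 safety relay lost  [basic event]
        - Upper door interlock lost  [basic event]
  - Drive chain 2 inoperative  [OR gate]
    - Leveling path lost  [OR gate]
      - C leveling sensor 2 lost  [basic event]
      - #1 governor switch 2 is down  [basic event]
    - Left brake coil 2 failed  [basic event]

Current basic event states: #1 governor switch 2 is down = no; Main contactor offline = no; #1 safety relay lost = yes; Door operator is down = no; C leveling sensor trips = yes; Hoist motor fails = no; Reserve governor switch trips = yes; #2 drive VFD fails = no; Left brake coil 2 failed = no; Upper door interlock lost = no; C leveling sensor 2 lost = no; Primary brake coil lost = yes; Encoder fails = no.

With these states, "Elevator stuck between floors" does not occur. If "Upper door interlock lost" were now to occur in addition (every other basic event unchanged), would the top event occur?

Counterfactual: set "Upper door interlock lost" to occurred.
Drive chain unavailable [OR]: C leveling sensor trips=occurs, Reserve governor switch trips=occurs → at least one input occurs → occurs.
Controller branch fails [AND]: Drive chain unavailable=occurs, Primary brake coil lost=occurs, Main contactor offline=not, Door operator is down=not → not all inputs occur → does not occur.
Door loop lost [OR]: Encoder fails=not, #1 safety relay lost=occurs, Upper door interlock lost=occurs → at least one input occurs → occurs.
Safety circuit down [AND]: #2 drive VFD fails=not, Door loop lost=occurs → not all inputs occur → does not occur.
Brake release down [AND]: Controller branch fails=not, Hoist motor fails=not, Safety circuit down=not → not all inputs occur → does not occur.
Leveling path lost [OR]: C leveling sensor 2 lost=not, #1 governor switch 2 is down=not → no input occurs → does not occur.
Drive chain 2 inoperative [OR]: Leveling path lost=not, Left brake coil 2 failed=not → no input occurs → does not occur.
Elevator stuck between floors [OR]: Brake release down=not, Drive chain 2 inoperative=not → no input occurs → does not occur.

No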